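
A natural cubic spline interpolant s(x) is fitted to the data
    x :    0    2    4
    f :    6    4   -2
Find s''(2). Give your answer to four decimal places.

-1.5000

Write M_i for s''(x_i). With h_i = 2, 2 and divided differences Δ_i = -1, -3, the continuity of s' gives the tridiagonal system
  2·M_0 + 8·M_1 + 2·M_2 = 6(Δ_1 - Δ_0) = -12
Natural end conditions: M_0 = M_2 = 0.
Forward elimination and back-substitution give M_0 = 0, M_1 = -3/2, M_2 = 0.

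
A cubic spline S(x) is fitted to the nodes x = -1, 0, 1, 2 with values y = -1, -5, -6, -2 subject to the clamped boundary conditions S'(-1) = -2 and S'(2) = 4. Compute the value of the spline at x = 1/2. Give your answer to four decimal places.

-6.2500

Write m_i for S''(x_i). With h_i = 1, 1, 1 and divided differences Δ_i = -4, -1, 4, the continuity of S' gives the tridiagonal system
  1·m_0 + 4·m_1 + 1·m_2 = 6(Δ_1 - Δ_0) = 18
  1·m_1 + 4·m_2 + 1·m_3 = 6(Δ_2 - Δ_1) = 30
Clamped end conditions give two more equations: 2h_0·m_0 + h_0·m_1 = 6(Δ_0 - S'(-1)) = -12 and h_2·m_2 + 2h_2·m_3 = 6(S'(2) - Δ_2) = 0.
Hence m_0 = -42/5, m_1 = 24/5, m_2 = 36/5, m_3 = -18/5.
On [0, 1], S(x) = -5 - 19/5·x + 12/5·x² + 2/5·x³.
With x = 1/2: S(1/2) = -25/4.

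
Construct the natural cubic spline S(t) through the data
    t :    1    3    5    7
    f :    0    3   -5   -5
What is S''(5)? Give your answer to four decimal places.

With m_i denoting the second derivative at x_i, h_i = 2, 2, 2, and Δ_i = (y_(i+1) − y_i)/h_i = 3/2, -4, 0:
  2·m_0 + 8·m_1 + 2·m_2 = 6(Δ_1 - Δ_0) = -33
  2·m_1 + 8·m_2 + 2·m_3 = 6(Δ_2 - Δ_1) = 24
Natural end conditions: m_0 = m_3 = 0.
Hence m_0 = 0, m_1 = -26/5, m_2 = 43/10, m_3 = 0.

4.3000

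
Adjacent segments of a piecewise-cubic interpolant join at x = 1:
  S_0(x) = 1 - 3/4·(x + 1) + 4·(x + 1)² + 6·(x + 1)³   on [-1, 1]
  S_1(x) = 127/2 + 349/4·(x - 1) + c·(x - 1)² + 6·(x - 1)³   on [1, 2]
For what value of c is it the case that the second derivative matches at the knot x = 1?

40

S_0''(x) = 8 + 36·(x + 1), so S_0''(1) = 80. On the right, S_1''(1) = 2c, so c = 40.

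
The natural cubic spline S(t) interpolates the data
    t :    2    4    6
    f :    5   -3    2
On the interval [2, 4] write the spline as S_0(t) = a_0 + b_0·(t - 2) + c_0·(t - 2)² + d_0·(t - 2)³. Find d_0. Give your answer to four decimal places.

0.4063

Let M_i = S''(x_i). Step sizes h_i = 2, 2; slopes of the chords Δ_i = (y_(i+1) - y_i)/h_i = -4, 5/2.
  2·M_0 + 8·M_1 + 2·M_2 = 6(Δ_1 - Δ_0) = 39
Natural end conditions: M_0 = M_2 = 0.
Solving the tridiagonal system: M_0 = 0, M_1 = 39/8, M_2 = 0.
On [2, 4], with S_0(t) = a_0 + b_0·(t - 2) + c_0·(t - 2)² + d_0·(t - 2)³: c_0 = M_0/2 = 0, d_0 = (M_1 - M_0)/(6h_0) = 13/32, b_0 = Δ_0 - h_0(2M_0 + M_1)/6 = -45/8.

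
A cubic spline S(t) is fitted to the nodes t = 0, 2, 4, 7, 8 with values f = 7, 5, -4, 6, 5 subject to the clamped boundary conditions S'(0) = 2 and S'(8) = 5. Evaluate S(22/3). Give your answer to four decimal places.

5.1175

Write σ_i for S''(x_i). With h_i = 2, 2, 3, 1 and divided differences Δ_i = -1, -9/2, 10/3, -1, the continuity of S' gives the tridiagonal system
  2·σ_0 + 8·σ_1 + 2·σ_2 = 6(Δ_1 - Δ_0) = -21
  2·σ_1 + 10·σ_2 + 3·σ_3 = 6(Δ_2 - Δ_1) = 47
  3·σ_2 + 8·σ_3 + 1·σ_4 = 6(Δ_3 - Δ_2) = -26
Clamped end conditions give two more equations: 2h_0·σ_0 + h_0·σ_1 = 6(Δ_0 - S'(0)) = -18 and h_3·σ_3 + 2h_3·σ_4 = 6(S'(8) - Δ_3) = 36.
Solving: σ_0 = -709/288, σ_1 = -587/144, σ_2 = 2381/288, σ_3 = -1321/144, σ_4 = 6505/288.
On [7, 8], S(t) = 6 - 983/576·(t - 7) - 1321/288·(t - 7)² + 3049/576·(t - 7)³.
With (t - 7) = 1/3: S(22/3) = 19897/3888.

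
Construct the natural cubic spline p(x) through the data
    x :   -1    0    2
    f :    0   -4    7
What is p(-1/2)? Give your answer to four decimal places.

-2.5938

With m_i denoting the second derivative at x_i, h_i = 1, 2, and Δ_i = (y_(i+1) − y_i)/h_i = -4, 11/2:
  1·m_0 + 6·m_1 + 2·m_2 = 6(Δ_1 - Δ_0) = 57
Natural end conditions: m_0 = m_2 = 0.
Forward elimination and back-substitution give m_0 = 0, m_1 = 19/2, m_2 = 0.
On [-1, 0], p(x) = 0 - 67/12·(x + 1) + 0·(x + 1)² + 19/12·(x + 1)³.
With (x + 1) = 1/2: p(-1/2) = -83/32.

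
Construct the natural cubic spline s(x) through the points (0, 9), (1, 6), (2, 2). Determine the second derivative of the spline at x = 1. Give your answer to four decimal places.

-1.5000

With σ_i denoting the second derivative at x_i, h_i = 1, 1, and Δ_i = (y_(i+1) − y_i)/h_i = -3, -4:
  1·σ_0 + 4·σ_1 + 1·σ_2 = 6(Δ_1 - Δ_0) = -6
Natural end conditions: σ_0 = σ_2 = 0.
Forward elimination and back-substitution give σ_0 = 0, σ_1 = -3/2, σ_2 = 0.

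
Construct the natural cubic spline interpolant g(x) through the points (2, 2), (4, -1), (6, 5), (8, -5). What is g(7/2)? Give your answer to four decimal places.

Let m_i = g''(x_i). Step sizes h_i = 2, 2, 2; slopes of the chords Δ_i = (y_(i+1) - y_i)/h_i = -3/2, 3, -5.
  2·m_0 + 8·m_1 + 2·m_2 = 6(Δ_1 - Δ_0) = 27
  2·m_1 + 8·m_2 + 2·m_3 = 6(Δ_2 - Δ_1) = -48
Natural end conditions: m_0 = m_3 = 0.
Solving: m_0 = 0, m_1 = 26/5, m_2 = -73/10, m_3 = 0.
On [2, 4], g(x) = 2 - 97/30·(x - 2) + 0·(x - 2)² + 13/30·(x - 2)³.
With (x - 2) = 3/2: g(7/2) = -111/80.

-1.3875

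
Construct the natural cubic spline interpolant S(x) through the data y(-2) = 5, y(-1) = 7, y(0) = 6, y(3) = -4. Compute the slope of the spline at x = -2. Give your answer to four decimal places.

Put σ_i = S'' at the i-th knot. Here h = (1, 1, 3) and Δ = (2, -1, -10/3), so the interior equations h_(i-1)·σ_(i-1) + 2(h_(i-1)+h_i)·σ_i + h_i·σ_(i+1) = 6(Δ_i − Δ_(i-1)) read
  1·σ_0 + 4·σ_1 + 1·σ_2 = 6(Δ_1 - Δ_0) = -18
  1·σ_1 + 8·σ_2 + 3·σ_3 = 6(Δ_2 - Δ_1) = -14
Natural end conditions: σ_0 = σ_3 = 0.
Hence σ_0 = 0, σ_1 = -130/31, σ_2 = -38/31, σ_3 = 0.
On [-2, -1], S'(x) = b_0 + 2c_0·(x + 2) + 3d_0·(x + 2)² with b_0 = Δ_0 - h_0(2σ_0 + σ_1)/6 = 251/93, c_0 = σ_0/2 = 0, d_0 = (σ_1 - σ_0)/(6h_0) = -65/93. So S'(-2) = 251/93.

2.6989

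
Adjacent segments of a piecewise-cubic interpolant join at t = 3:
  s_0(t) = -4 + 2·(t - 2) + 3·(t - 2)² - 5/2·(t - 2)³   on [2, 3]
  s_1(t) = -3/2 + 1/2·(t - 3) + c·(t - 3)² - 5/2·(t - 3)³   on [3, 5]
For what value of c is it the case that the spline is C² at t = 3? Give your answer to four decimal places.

s_0''(t) = 6 - 15·(t - 2), so s_0''(3) = -9. On the right, s_1''(3) = 2c, so c = -9/2.

-4.5000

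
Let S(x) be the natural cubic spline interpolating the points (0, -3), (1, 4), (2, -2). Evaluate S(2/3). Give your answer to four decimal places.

Let M_i = S''(x_i). Step sizes h_i = 1, 1; slopes of the chords Δ_i = (y_(i+1) - y_i)/h_i = 7, -6.
  1·M_0 + 4·M_1 + 1·M_2 = 6(Δ_1 - Δ_0) = -78
Natural end conditions: M_0 = M_2 = 0.
Solving the tridiagonal system: M_0 = 0, M_1 = -39/2, M_2 = 0.
On [0, 1], S(x) = -3 + 41/4·x + 0·x² - 13/4·x³.
With x = 2/3: S(2/3) = 155/54.

2.8704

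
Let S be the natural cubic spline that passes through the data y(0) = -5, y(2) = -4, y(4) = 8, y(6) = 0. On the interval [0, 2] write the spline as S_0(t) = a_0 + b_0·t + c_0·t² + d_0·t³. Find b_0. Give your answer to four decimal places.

-1.6333

With σ_i denoting the second derivative at x_i, h_i = 2, 2, 2, and Δ_i = (y_(i+1) − y_i)/h_i = 1/2, 6, -4:
  2·σ_0 + 8·σ_1 + 2·σ_2 = 6(Δ_1 - Δ_0) = 33
  2·σ_1 + 8·σ_2 + 2·σ_3 = 6(Δ_2 - Δ_1) = -60
Natural end conditions: σ_0 = σ_3 = 0.
Hence σ_0 = 0, σ_1 = 32/5, σ_2 = -91/10, σ_3 = 0.
On [0, 2], with S_0(t) = a_0 + b_0·t + c_0·t² + d_0·t³: c_0 = σ_0/2 = 0, d_0 = (σ_1 - σ_0)/(6h_0) = 8/15, b_0 = Δ_0 - h_0(2σ_0 + σ_1)/6 = -49/30.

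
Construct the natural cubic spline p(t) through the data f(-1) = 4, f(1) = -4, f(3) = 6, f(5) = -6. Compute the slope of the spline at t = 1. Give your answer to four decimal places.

With σ_i denoting the second derivative at x_i, h_i = 2, 2, 2, and Δ_i = (y_(i+1) − y_i)/h_i = -4, 5, -6:
  2·σ_0 + 8·σ_1 + 2·σ_2 = 6(Δ_1 - Δ_0) = 54
  2·σ_1 + 8·σ_2 + 2·σ_3 = 6(Δ_2 - Δ_1) = -66
Natural end conditions: σ_0 = σ_3 = 0.
Solving: σ_0 = 0, σ_1 = 47/5, σ_2 = -53/5, σ_3 = 0.
On [1, 3], p'(t) = b_1 + 2c_1·(t - 1) + 3d_1·(t - 1)² with b_1 = Δ_1 - h_1(2σ_1 + σ_2)/6 = 34/15, c_1 = σ_1/2 = 47/10, d_1 = (σ_2 - σ_1)/(6h_1) = -5/3. So p'(1) = 34/15.

2.2667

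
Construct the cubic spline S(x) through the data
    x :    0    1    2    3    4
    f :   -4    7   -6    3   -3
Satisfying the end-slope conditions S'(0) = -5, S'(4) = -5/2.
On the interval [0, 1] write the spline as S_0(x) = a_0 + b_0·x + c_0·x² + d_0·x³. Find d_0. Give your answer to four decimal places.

-26.2054

Let M_i = S''(x_i). Step sizes h_i = 1, 1, 1, 1; slopes of the chords Δ_i = (y_(i+1) - y_i)/h_i = 11, -13, 9, -6.
  1·M_0 + 4·M_1 + 1·M_2 = 6(Δ_1 - Δ_0) = -144
  1·M_1 + 4·M_2 + 1·M_3 = 6(Δ_2 - Δ_1) = 132
  1·M_2 + 4·M_3 + 1·M_4 = 6(Δ_3 - Δ_2) = -90
Clamped end conditions give two more equations: 2h_0·M_0 + h_0·M_1 = 6(Δ_0 - S'(0)) = 96 and h_3·M_3 + 2h_3·M_4 = 6(S'(4) - Δ_3) = 21.
Solving: M_0 = 4727/56, M_1 = -2039/28, M_2 = 503/8, M_3 = -1307/28, M_4 = 1895/56.
On [0, 1], with S_0(x) = a_0 + b_0·x + c_0·x² + d_0·x³: c_0 = M_0/2 = 4727/112, d_0 = (M_1 - M_0)/(6h_0) = -2935/112, b_0 = Δ_0 - h_0(2M_0 + M_1)/6 = -5.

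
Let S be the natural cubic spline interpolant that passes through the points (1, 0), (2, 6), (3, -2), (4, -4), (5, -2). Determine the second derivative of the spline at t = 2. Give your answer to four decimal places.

With m_i denoting the second derivative at x_i, h_i = 1, 1, 1, 1, and Δ_i = (y_(i+1) − y_i)/h_i = 6, -8, -2, 2:
  1·m_0 + 4·m_1 + 1·m_2 = 6(Δ_1 - Δ_0) = -84
  1·m_1 + 4·m_2 + 1·m_3 = 6(Δ_2 - Δ_1) = 36
  1·m_2 + 4·m_3 + 1·m_4 = 6(Δ_3 - Δ_2) = 24
Natural end conditions: m_0 = m_4 = 0.
Hence m_0 = 0, m_1 = -345/14, m_2 = 102/7, m_3 = 33/14, m_4 = 0.

-24.6429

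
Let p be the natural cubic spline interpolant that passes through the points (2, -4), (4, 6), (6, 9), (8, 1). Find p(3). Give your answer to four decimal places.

1.4250

Put σ_i = p'' at the i-th knot. Here h = (2, 2, 2) and Δ = (5, 3/2, -4), so the interior equations h_(i-1)·σ_(i-1) + 2(h_(i-1)+h_i)·σ_i + h_i·σ_(i+1) = 6(Δ_i − Δ_(i-1)) read
  2·σ_0 + 8·σ_1 + 2·σ_2 = 6(Δ_1 - Δ_0) = -21
  2·σ_1 + 8·σ_2 + 2·σ_3 = 6(Δ_2 - Δ_1) = -33
Natural end conditions: σ_0 = σ_3 = 0.
Solving: σ_0 = 0, σ_1 = -17/10, σ_2 = -37/10, σ_3 = 0.
On [2, 4], p(x) = -4 + 167/30·(x - 2) + 0·(x - 2)² - 17/120·(x - 2)³.
With (x - 2) = 1: p(3) = 57/40.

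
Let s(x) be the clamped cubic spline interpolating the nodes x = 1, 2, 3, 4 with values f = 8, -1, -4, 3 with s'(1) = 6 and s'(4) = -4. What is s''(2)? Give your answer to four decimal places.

16.9333

Write M_i for s''(x_i). With h_i = 1, 1, 1 and divided differences Δ_i = -9, -3, 7, the continuity of s' gives the tridiagonal system
  1·M_0 + 4·M_1 + 1·M_2 = 6(Δ_1 - Δ_0) = 36
  1·M_1 + 4·M_2 + 1·M_3 = 6(Δ_2 - Δ_1) = 60
Clamped end conditions give two more equations: 2h_0·M_0 + h_0·M_1 = 6(Δ_0 - s'(1)) = -90 and h_2·M_2 + 2h_2·M_3 = 6(s'(4) - Δ_2) = -66.
Hence M_0 = -802/15, M_1 = 254/15, M_2 = 326/15, M_3 = -658/15.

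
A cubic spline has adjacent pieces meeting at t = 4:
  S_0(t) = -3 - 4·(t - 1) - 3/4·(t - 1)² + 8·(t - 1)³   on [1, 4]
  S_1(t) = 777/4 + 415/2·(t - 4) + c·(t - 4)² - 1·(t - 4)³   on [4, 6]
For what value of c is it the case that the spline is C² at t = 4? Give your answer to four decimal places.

71.2500

S_0''(t) = -3/2 + 48·(t - 1), so S_0''(4) = 285/2. On the right, S_1''(4) = 2c, so c = 285/4.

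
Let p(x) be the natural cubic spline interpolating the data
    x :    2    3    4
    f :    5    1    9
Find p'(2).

-7

With σ_i denoting the second derivative at x_i, h_i = 1, 1, and Δ_i = (y_(i+1) − y_i)/h_i = -4, 8:
  1·σ_0 + 4·σ_1 + 1·σ_2 = 6(Δ_1 - Δ_0) = 72
Natural end conditions: σ_0 = σ_2 = 0.
Forward elimination and back-substitution give σ_0 = 0, σ_1 = 18, σ_2 = 0.
On [2, 3], p'(x) = b_0 + 2c_0·(x - 2) + 3d_0·(x - 2)² with b_0 = Δ_0 - h_0(2σ_0 + σ_1)/6 = -7, c_0 = σ_0/2 = 0, d_0 = (σ_1 - σ_0)/(6h_0) = 3. So p'(2) = -7.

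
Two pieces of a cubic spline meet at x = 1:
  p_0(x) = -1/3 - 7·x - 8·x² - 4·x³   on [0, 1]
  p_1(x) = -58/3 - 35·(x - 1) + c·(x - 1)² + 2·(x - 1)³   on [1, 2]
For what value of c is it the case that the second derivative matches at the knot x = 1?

p_0''(x) = -16 - 24·x, so p_0''(1) = -40. On the right, p_1''(1) = 2c, so c = -20.

-20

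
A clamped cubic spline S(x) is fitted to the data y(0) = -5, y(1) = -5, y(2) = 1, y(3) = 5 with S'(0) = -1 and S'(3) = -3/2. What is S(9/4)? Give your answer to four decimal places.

With m_i denoting the second derivative at x_i, h_i = 1, 1, 1, and Δ_i = (y_(i+1) − y_i)/h_i = 0, 6, 4:
  1·m_0 + 4·m_1 + 1·m_2 = 6(Δ_1 - Δ_0) = 36
  1·m_1 + 4·m_2 + 1·m_3 = 6(Δ_2 - Δ_1) = -12
Clamped end conditions give two more equations: 2h_0·m_0 + h_0·m_1 = 6(Δ_0 - S'(0)) = 6 and h_2·m_2 + 2h_2·m_3 = 6(S'(3) - Δ_2) = -33.
Solving the tridiagonal system: m_0 = -29/15, m_1 = 148/15, m_2 = -23/15, m_3 = -236/15.
On [2, 3], S(x) = 1 + 107/15·(x - 2) - 23/30·(x - 2)² - 71/30·(x - 2)³.
With (x - 2) = 1/4: S(9/4) = 1727/640.

2.6984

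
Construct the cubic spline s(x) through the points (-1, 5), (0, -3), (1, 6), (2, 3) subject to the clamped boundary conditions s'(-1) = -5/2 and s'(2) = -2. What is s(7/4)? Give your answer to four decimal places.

With M_i denoting the second derivative at x_i, h_i = 1, 1, 1, and Δ_i = (y_(i+1) − y_i)/h_i = -8, 9, -3:
  1·M_0 + 4·M_1 + 1·M_2 = 6(Δ_1 - Δ_0) = 102
  1·M_1 + 4·M_2 + 1·M_3 = 6(Δ_2 - Δ_1) = -72
Clamped end conditions give two more equations: 2h_0·M_0 + h_0·M_1 = 6(Δ_0 - s'(-1)) = -33 and h_2·M_2 + 2h_2·M_3 = 6(s'(2) - Δ_2) = 6.
Hence M_0 = -574/15, M_1 = 653/15, M_2 = -508/15, M_3 = 299/15.
On [1, 2], s(x) = 6 + 149/30·(x - 1) - 254/15·(x - 1)² + 269/30·(x - 1)³.
With (x - 1) = 3/4: s(7/4) = 2549/640.

3.9828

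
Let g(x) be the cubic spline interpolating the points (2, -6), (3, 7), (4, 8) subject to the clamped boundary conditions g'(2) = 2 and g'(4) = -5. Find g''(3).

With M_i denoting the second derivative at x_i, h_i = 1, 1, and Δ_i = (y_(i+1) − y_i)/h_i = 13, 1:
  1·M_0 + 4·M_1 + 1·M_2 = 6(Δ_1 - Δ_0) = -72
Clamped end conditions give two more equations: 2h_0·M_0 + h_0·M_1 = 6(Δ_0 - g'(2)) = 66 and h_1·M_1 + 2h_1·M_2 = 6(g'(4) - Δ_1) = -36.
Solving: M_0 = 95/2, M_1 = -29, M_2 = -7/2.

-29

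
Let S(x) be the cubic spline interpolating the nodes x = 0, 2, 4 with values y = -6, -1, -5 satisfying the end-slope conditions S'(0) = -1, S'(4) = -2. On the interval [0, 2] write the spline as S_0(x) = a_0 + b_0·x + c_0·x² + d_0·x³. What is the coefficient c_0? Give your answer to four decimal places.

Let M_i = S''(x_i). Step sizes h_i = 2, 2; slopes of the chords Δ_i = (y_(i+1) - y_i)/h_i = 5/2, -2.
  2·M_0 + 8·M_1 + 2·M_2 = 6(Δ_1 - Δ_0) = -27
Clamped end conditions give two more equations: 2h_0·M_0 + h_0·M_1 = 6(Δ_0 - S'(0)) = 21 and h_1·M_1 + 2h_1·M_2 = 6(S'(4) - Δ_1) = 0.
Hence M_0 = 67/8, M_1 = -25/4, M_2 = 25/8.
On [0, 2], with S_0(x) = a_0 + b_0·x + c_0·x² + d_0·x³: c_0 = M_0/2 = 67/16, d_0 = (M_1 - M_0)/(6h_0) = -39/32, b_0 = Δ_0 - h_0(2M_0 + M_1)/6 = -1.

4.1875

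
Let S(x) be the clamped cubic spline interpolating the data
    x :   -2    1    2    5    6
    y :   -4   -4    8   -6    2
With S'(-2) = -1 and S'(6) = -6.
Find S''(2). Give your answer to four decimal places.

Let σ_i = S''(x_i). Step sizes h_i = 3, 1, 3, 1; slopes of the chords Δ_i = (y_(i+1) - y_i)/h_i = 0, 12, -14/3, 8.
  3·σ_0 + 8·σ_1 + 1·σ_2 = 6(Δ_1 - Δ_0) = 72
  1·σ_1 + 8·σ_2 + 3·σ_3 = 6(Δ_2 - Δ_1) = -100
  3·σ_2 + 8·σ_3 + 1·σ_4 = 6(Δ_3 - Δ_2) = 76
Clamped end conditions give two more equations: 2h_0·σ_0 + h_0·σ_1 = 6(Δ_0 - S'(-2)) = 6 and h_3·σ_3 + 2h_3·σ_4 = 6(S'(6) - Δ_3) = -84.
Hence σ_0 = -1325/216, σ_1 = 1541/108, σ_2 = -5129/216, σ_3 = 2725/108, σ_4 = -11797/216.

-23.7454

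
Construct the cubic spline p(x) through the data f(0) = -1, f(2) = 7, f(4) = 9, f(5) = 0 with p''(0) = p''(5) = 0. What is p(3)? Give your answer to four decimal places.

10.4545

Let m_i = p''(x_i). Step sizes h_i = 2, 2, 1; slopes of the chords Δ_i = (y_(i+1) - y_i)/h_i = 4, 1, -9.
  2·m_0 + 8·m_1 + 2·m_2 = 6(Δ_1 - Δ_0) = -18
  2·m_1 + 6·m_2 + 1·m_3 = 6(Δ_2 - Δ_1) = -60
Natural end conditions: m_0 = m_3 = 0.
Hence m_0 = 0, m_1 = 3/11, m_2 = -111/11, m_3 = 0.
On [2, 4], p(x) = 7 + 46/11·(x - 2) + 3/22·(x - 2)² - 19/22·(x - 2)³.
With (x - 2) = 1: p(3) = 115/11.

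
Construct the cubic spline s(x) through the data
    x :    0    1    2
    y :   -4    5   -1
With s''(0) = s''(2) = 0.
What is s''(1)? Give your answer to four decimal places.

-22.5000

With σ_i denoting the second derivative at x_i, h_i = 1, 1, and Δ_i = (y_(i+1) − y_i)/h_i = 9, -6:
  1·σ_0 + 4·σ_1 + 1·σ_2 = 6(Δ_1 - Δ_0) = -90
Natural end conditions: σ_0 = σ_2 = 0.
Solving the tridiagonal system: σ_0 = 0, σ_1 = -45/2, σ_2 = 0.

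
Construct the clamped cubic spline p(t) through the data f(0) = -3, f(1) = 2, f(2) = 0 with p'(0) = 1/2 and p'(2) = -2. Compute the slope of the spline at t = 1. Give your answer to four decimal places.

2.6250

Write m_i for p''(x_i). With h_i = 1, 1 and divided differences Δ_i = 5, -2, the continuity of p' gives the tridiagonal system
  1·m_0 + 4·m_1 + 1·m_2 = 6(Δ_1 - Δ_0) = -42
Clamped end conditions give two more equations: 2h_0·m_0 + h_0·m_1 = 6(Δ_0 - p'(0)) = 27 and h_1·m_1 + 2h_1·m_2 = 6(p'(2) - Δ_1) = 0.
Forward elimination and back-substitution give m_0 = 91/4, m_1 = -37/2, m_2 = 37/4.
On [1, 2], p'(t) = b_1 + 2c_1·(t - 1) + 3d_1·(t - 1)² with b_1 = Δ_1 - h_1(2m_1 + m_2)/6 = 21/8, c_1 = m_1/2 = -37/4, d_1 = (m_2 - m_1)/(6h_1) = 37/8. So p'(1) = 21/8.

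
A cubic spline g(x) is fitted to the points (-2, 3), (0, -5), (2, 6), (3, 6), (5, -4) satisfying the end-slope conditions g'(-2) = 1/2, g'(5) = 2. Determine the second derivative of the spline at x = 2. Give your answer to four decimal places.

-8.2131

Write m_i for g''(x_i). With h_i = 2, 2, 1, 2 and divided differences Δ_i = -4, 11/2, 0, -5, the continuity of g' gives the tridiagonal system
  2·m_0 + 8·m_1 + 2·m_2 = 6(Δ_1 - Δ_0) = 57
  2·m_1 + 6·m_2 + 1·m_3 = 6(Δ_2 - Δ_1) = -33
  1·m_2 + 6·m_3 + 2·m_4 = 6(Δ_3 - Δ_2) = -30
Clamped end conditions give two more equations: 2h_0·m_0 + h_0·m_1 = 6(Δ_0 - g'(-2)) = -27 and h_3·m_3 + 2h_3·m_4 = 6(g'(5) - Δ_3) = 42.
Solving the tridiagonal system: m_0 = -1581/122, m_1 = 1515/122, m_2 = -501/61, m_3 = -522/61, m_4 = 1803/122.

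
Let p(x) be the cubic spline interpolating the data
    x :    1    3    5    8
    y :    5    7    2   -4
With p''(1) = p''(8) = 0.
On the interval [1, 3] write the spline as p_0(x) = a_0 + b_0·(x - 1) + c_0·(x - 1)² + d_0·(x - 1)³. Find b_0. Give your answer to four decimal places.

With m_i denoting the second derivative at x_i, h_i = 2, 2, 3, and Δ_i = (y_(i+1) − y_i)/h_i = 1, -5/2, -2:
  2·m_0 + 8·m_1 + 2·m_2 = 6(Δ_1 - Δ_0) = -21
  2·m_1 + 10·m_2 + 3·m_3 = 6(Δ_2 - Δ_1) = 3
Natural end conditions: m_0 = m_3 = 0.
Solving: m_0 = 0, m_1 = -54/19, m_2 = 33/38, m_3 = 0.
On [1, 3], with p_0(x) = a_0 + b_0·(x - 1) + c_0·(x - 1)² + d_0·(x - 1)³: c_0 = m_0/2 = 0, d_0 = (m_1 - m_0)/(6h_0) = -9/38, b_0 = Δ_0 - h_0(2m_0 + m_1)/6 = 37/19.

1.9474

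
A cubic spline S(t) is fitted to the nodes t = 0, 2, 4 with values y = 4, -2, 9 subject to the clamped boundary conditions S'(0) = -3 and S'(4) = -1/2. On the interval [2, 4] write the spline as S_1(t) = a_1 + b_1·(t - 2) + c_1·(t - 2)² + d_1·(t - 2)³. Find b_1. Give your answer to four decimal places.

2.7500

Let σ_i = S''(x_i). Step sizes h_i = 2, 2; slopes of the chords Δ_i = (y_(i+1) - y_i)/h_i = -3, 11/2.
  2·σ_0 + 8·σ_1 + 2·σ_2 = 6(Δ_1 - Δ_0) = 51
Clamped end conditions give two more equations: 2h_0·σ_0 + h_0·σ_1 = 6(Δ_0 - S'(0)) = 0 and h_1·σ_1 + 2h_1·σ_2 = 6(S'(4) - Δ_1) = -36.
Solving the tridiagonal system: σ_0 = -23/4, σ_1 = 23/2, σ_2 = -59/4.
On [2, 4], with S_1(t) = a_1 + b_1·(t - 2) + c_1·(t - 2)² + d_1·(t - 2)³: c_1 = σ_1/2 = 23/4, d_1 = (σ_2 - σ_1)/(6h_1) = -35/16, b_1 = Δ_1 - h_1(2σ_1 + σ_2)/6 = 11/4.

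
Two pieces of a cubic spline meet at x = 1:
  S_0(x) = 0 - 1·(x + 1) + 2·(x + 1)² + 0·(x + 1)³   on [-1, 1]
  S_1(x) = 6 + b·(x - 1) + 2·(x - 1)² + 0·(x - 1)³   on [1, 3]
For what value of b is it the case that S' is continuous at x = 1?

7

S_0'(x) = -1 + 4·(x + 1) + 0·(x + 1)², so S_0'(1) = 7. On the right, S_1'(1) = b, so b = 7.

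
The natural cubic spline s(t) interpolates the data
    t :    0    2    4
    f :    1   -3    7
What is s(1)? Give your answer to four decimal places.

Let M_i = s''(x_i). Step sizes h_i = 2, 2; slopes of the chords Δ_i = (y_(i+1) - y_i)/h_i = -2, 5.
  2·M_0 + 8·M_1 + 2·M_2 = 6(Δ_1 - Δ_0) = 42
Natural end conditions: M_0 = M_2 = 0.
Solving: M_0 = 0, M_1 = 21/4, M_2 = 0.
On [0, 2], s(t) = 1 - 15/4·t + 0·t² + 7/16·t³.
With t = 1: s(1) = -37/16.

-2.3125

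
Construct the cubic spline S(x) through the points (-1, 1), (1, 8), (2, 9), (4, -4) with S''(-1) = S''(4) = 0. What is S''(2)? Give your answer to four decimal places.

Put σ_i = S'' at the i-th knot. Here h = (2, 1, 2) and Δ = (7/2, 1, -13/2), so the interior equations h_(i-1)·σ_(i-1) + 2(h_(i-1)+h_i)·σ_i + h_i·σ_(i+1) = 6(Δ_i − Δ_(i-1)) read
  2·σ_0 + 6·σ_1 + 1·σ_2 = 6(Δ_1 - Δ_0) = -15
  1·σ_1 + 6·σ_2 + 2·σ_3 = 6(Δ_2 - Δ_1) = -45
Natural end conditions: σ_0 = σ_3 = 0.
Solving the tridiagonal system: σ_0 = 0, σ_1 = -9/7, σ_2 = -51/7, σ_3 = 0.

-7.2857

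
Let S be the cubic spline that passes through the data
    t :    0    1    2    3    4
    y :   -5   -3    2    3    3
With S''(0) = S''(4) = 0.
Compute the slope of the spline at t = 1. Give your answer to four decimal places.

4.1429

With M_i denoting the second derivative at x_i, h_i = 1, 1, 1, 1, and Δ_i = (y_(i+1) − y_i)/h_i = 2, 5, 1, 0:
  1·M_0 + 4·M_1 + 1·M_2 = 6(Δ_1 - Δ_0) = 18
  1·M_1 + 4·M_2 + 1·M_3 = 6(Δ_2 - Δ_1) = -24
  1·M_2 + 4·M_3 + 1·M_4 = 6(Δ_3 - Δ_2) = -6
Natural end conditions: M_0 = M_4 = 0.
Hence M_0 = 0, M_1 = 45/7, M_2 = -54/7, M_3 = 3/7, M_4 = 0.
On [1, 2], S'(t) = b_1 + 2c_1·(t - 1) + 3d_1·(t - 1)² with b_1 = Δ_1 - h_1(2M_1 + M_2)/6 = 29/7, c_1 = M_1/2 = 45/14, d_1 = (M_2 - M_1)/(6h_1) = -33/14. So S'(1) = 29/7.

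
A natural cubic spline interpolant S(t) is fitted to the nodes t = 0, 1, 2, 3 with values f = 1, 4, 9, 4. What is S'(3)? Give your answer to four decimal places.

-7.8000

Write m_i for S''(x_i). With h_i = 1, 1, 1 and divided differences Δ_i = 3, 5, -5, the continuity of S' gives the tridiagonal system
  1·m_0 + 4·m_1 + 1·m_2 = 6(Δ_1 - Δ_0) = 12
  1·m_1 + 4·m_2 + 1·m_3 = 6(Δ_2 - Δ_1) = -60
Natural end conditions: m_0 = m_3 = 0.
Forward elimination and back-substitution give m_0 = 0, m_1 = 36/5, m_2 = -84/5, m_3 = 0.
On [2, 3], S'(t) = b_2 + 2c_2·(t - 2) + 3d_2·(t - 2)² with b_2 = Δ_2 - h_2(2m_2 + m_3)/6 = 3/5, c_2 = m_2/2 = -42/5, d_2 = (m_3 - m_2)/(6h_2) = 14/5. So S'(3) = -39/5.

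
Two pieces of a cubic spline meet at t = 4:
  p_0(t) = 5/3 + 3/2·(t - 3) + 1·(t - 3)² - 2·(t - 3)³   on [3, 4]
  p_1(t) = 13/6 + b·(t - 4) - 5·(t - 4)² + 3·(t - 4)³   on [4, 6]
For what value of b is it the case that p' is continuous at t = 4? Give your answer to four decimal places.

p_0'(t) = 3/2 + 2·(t - 3) - 6·(t - 3)², so p_0'(4) = -5/2. On the right, p_1'(4) = b, so b = -5/2.

-2.5000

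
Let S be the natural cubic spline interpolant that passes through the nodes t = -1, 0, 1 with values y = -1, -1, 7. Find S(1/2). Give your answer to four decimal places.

2.2500

With M_i denoting the second derivative at x_i, h_i = 1, 1, and Δ_i = (y_(i+1) − y_i)/h_i = 0, 8:
  1·M_0 + 4·M_1 + 1·M_2 = 6(Δ_1 - Δ_0) = 48
Natural end conditions: M_0 = M_2 = 0.
Forward elimination and back-substitution give M_0 = 0, M_1 = 12, M_2 = 0.
On [0, 1], S(t) = -1 + 4·t + 6·t² - 2·t³.
With t = 1/2: S(1/2) = 9/4.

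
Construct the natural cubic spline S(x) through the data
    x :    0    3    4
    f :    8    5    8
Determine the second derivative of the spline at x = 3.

Write M_i for S''(x_i). With h_i = 3, 1 and divided differences Δ_i = -1, 3, the continuity of S' gives the tridiagonal system
  3·M_0 + 8·M_1 + 1·M_2 = 6(Δ_1 - Δ_0) = 24
Natural end conditions: M_0 = M_2 = 0.
Solving: M_0 = 0, M_1 = 3, M_2 = 0.

3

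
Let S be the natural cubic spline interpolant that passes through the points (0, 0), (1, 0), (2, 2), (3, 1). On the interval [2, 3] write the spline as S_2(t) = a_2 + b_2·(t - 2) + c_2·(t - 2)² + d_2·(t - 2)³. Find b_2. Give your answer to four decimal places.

With M_i denoting the second derivative at x_i, h_i = 1, 1, 1, and Δ_i = (y_(i+1) − y_i)/h_i = 0, 2, -1:
  1·M_0 + 4·M_1 + 1·M_2 = 6(Δ_1 - Δ_0) = 12
  1·M_1 + 4·M_2 + 1·M_3 = 6(Δ_2 - Δ_1) = -18
Natural end conditions: M_0 = M_3 = 0.
Solving the tridiagonal system: M_0 = 0, M_1 = 22/5, M_2 = -28/5, M_3 = 0.
On [2, 3], with S_2(t) = a_2 + b_2·(t - 2) + c_2·(t - 2)² + d_2·(t - 2)³: c_2 = M_2/2 = -14/5, d_2 = (M_3 - M_2)/(6h_2) = 14/15, b_2 = Δ_2 - h_2(2M_2 + M_3)/6 = 13/15.

0.8667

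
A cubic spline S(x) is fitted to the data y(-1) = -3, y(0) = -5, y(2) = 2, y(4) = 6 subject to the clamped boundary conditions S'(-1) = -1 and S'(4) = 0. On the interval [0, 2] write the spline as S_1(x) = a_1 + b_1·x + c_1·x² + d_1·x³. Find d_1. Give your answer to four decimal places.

-0.8370

Write m_i for S''(x_i). With h_i = 1, 2, 2 and divided differences Δ_i = -2, 7/2, 2, the continuity of S' gives the tridiagonal system
  1·m_0 + 6·m_1 + 2·m_2 = 6(Δ_1 - Δ_0) = 33
  2·m_1 + 8·m_2 + 2·m_3 = 6(Δ_2 - Δ_1) = -9
Clamped end conditions give two more equations: 2h_0·m_0 + h_0·m_1 = 6(Δ_0 - S'(-1)) = -6 and h_2·m_2 + 2h_2·m_3 = 6(S'(4) - Δ_2) = -12.
Forward elimination and back-substitution give m_0 = -155/23, m_1 = 172/23, m_2 = -59/23, m_3 = -79/46.
On [0, 2], with S_1(x) = a_1 + b_1·x + c_1·x² + d_1·x³: c_1 = m_1/2 = 86/23, d_1 = (m_2 - m_1)/(6h_1) = -77/92, b_1 = Δ_1 - h_1(2m_1 + m_2)/6 = -29/46.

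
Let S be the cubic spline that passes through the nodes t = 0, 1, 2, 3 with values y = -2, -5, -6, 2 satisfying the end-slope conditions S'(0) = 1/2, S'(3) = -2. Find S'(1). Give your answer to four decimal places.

-4.8667

Let M_i = S''(x_i). Step sizes h_i = 1, 1, 1; slopes of the chords Δ_i = (y_(i+1) - y_i)/h_i = -3, -1, 8.
  1·M_0 + 4·M_1 + 1·M_2 = 6(Δ_1 - Δ_0) = 12
  1·M_1 + 4·M_2 + 1·M_3 = 6(Δ_2 - Δ_1) = 54
Clamped end conditions give two more equations: 2h_0·M_0 + h_0·M_1 = 6(Δ_0 - S'(0)) = -21 and h_2·M_2 + 2h_2·M_3 = 6(S'(3) - Δ_2) = -60.
Forward elimination and back-substitution give M_0 = -154/15, M_1 = -7/15, M_2 = 362/15, M_3 = -631/15.
On [1, 2], S'(t) = b_1 + 2c_1·(t - 1) + 3d_1·(t - 1)² with b_1 = Δ_1 - h_1(2M_1 + M_2)/6 = -73/15, c_1 = M_1/2 = -7/30, d_1 = (M_2 - M_1)/(6h_1) = 41/10. So S'(1) = -73/15.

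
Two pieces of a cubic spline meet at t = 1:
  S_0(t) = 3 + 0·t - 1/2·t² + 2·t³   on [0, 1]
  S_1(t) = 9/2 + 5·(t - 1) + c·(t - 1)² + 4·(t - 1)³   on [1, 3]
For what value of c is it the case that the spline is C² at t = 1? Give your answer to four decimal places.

5.5000

S_0''(t) = -1 + 12·t, so S_0''(1) = 11. On the right, S_1''(1) = 2c, so c = 11/2.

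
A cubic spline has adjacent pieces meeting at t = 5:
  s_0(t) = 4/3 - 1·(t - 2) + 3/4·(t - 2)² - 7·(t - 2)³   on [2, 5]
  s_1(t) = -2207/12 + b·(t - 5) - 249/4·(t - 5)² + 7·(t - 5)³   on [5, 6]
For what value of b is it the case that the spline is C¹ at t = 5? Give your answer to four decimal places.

-185.5000

s_0'(t) = -1 + 3/2·(t - 2) - 21·(t - 2)², so s_0'(5) = -371/2. On the right, s_1'(5) = b, so b = -371/2.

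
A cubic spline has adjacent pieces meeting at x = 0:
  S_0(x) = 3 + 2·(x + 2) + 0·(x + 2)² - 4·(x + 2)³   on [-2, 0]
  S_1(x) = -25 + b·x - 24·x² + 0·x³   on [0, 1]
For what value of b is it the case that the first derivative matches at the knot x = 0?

-46

S_0'(x) = 2 + 0·(x + 2) - 12·(x + 2)², so S_0'(0) = -46. On the right, S_1'(0) = b, so b = -46.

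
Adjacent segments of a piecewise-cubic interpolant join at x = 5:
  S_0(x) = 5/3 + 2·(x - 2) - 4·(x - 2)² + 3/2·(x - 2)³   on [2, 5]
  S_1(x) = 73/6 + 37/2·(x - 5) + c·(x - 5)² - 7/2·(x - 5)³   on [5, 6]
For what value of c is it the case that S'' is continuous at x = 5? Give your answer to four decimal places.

9.5000

S_0''(x) = -8 + 9·(x - 2), so S_0''(5) = 19. On the right, S_1''(5) = 2c, so c = 19/2.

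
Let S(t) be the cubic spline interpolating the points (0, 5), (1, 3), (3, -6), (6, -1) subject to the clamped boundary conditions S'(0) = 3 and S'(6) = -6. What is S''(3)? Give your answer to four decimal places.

Let σ_i = S''(x_i). Step sizes h_i = 1, 2, 3; slopes of the chords Δ_i = (y_(i+1) - y_i)/h_i = -2, -9/2, 5/3.
  1·σ_0 + 6·σ_1 + 2·σ_2 = 6(Δ_1 - Δ_0) = -15
  2·σ_1 + 10·σ_2 + 3·σ_3 = 6(Δ_2 - Δ_1) = 37
Clamped end conditions give two more equations: 2h_0·σ_0 + h_0·σ_1 = 6(Δ_0 - S'(0)) = -30 and h_2·σ_2 + 2h_2·σ_3 = 6(S'(6) - Δ_2) = -46.
Solving the tridiagonal system: σ_0 = -775/57, σ_1 = -160/57, σ_2 = 440/57, σ_3 = -219/19.

7.7193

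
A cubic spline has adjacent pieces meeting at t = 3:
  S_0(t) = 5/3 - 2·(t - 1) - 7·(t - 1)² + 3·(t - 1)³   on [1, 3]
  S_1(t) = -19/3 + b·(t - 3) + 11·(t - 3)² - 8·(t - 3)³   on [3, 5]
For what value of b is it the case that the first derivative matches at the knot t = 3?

S_0'(t) = -2 - 14·(t - 1) + 9·(t - 1)², so S_0'(3) = 6. On the right, S_1'(3) = b, so b = 6.

6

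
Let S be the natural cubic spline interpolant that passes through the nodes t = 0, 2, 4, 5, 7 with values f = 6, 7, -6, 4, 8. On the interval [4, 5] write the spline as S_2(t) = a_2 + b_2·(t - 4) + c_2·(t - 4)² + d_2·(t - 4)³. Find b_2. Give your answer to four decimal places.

Let M_i = S''(x_i). Step sizes h_i = 2, 2, 1, 2; slopes of the chords Δ_i = (y_(i+1) - y_i)/h_i = 1/2, -13/2, 10, 2.
  2·M_0 + 8·M_1 + 2·M_2 = 6(Δ_1 - Δ_0) = -42
  2·M_1 + 6·M_2 + 1·M_3 = 6(Δ_2 - Δ_1) = 99
  1·M_2 + 6·M_3 + 2·M_4 = 6(Δ_3 - Δ_2) = -48
Natural end conditions: M_0 = M_4 = 0.
Forward elimination and back-substitution give M_0 = 0, M_1 = -1377/128, M_2 = 705/32, M_3 = -747/64, M_4 = 0.
On [4, 5], with S_2(t) = a_2 + b_2·(t - 4) + c_2·(t - 4)² + d_2·(t - 4)³: c_2 = M_2/2 = 705/64, d_2 = (M_3 - M_2)/(6h_2) = -719/128, b_2 = Δ_2 - h_2(2M_2 + M_3)/6 = 589/128.

4.6016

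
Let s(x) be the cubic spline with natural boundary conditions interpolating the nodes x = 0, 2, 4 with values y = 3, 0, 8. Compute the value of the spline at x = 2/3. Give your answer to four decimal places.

1.1852

Let σ_i = s''(x_i). Step sizes h_i = 2, 2; slopes of the chords Δ_i = (y_(i+1) - y_i)/h_i = -3/2, 4.
  2·σ_0 + 8·σ_1 + 2·σ_2 = 6(Δ_1 - Δ_0) = 33
Natural end conditions: σ_0 = σ_2 = 0.
Solving the tridiagonal system: σ_0 = 0, σ_1 = 33/8, σ_2 = 0.
On [0, 2], s(x) = 3 - 23/8·x + 0·x² + 11/32·x³.
With x = 2/3: s(2/3) = 32/27.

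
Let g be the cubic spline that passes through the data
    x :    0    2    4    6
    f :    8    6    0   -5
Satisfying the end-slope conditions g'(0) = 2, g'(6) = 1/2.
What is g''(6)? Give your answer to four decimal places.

Put m_i = g'' at the i-th knot. Here h = (2, 2, 2) and Δ = (-1, -3, -5/2), so the interior equations h_(i-1)·m_(i-1) + 2(h_(i-1)+h_i)·m_i + h_i·m_(i+1) = 6(Δ_i − Δ_(i-1)) read
  2·m_0 + 8·m_1 + 2·m_2 = 6(Δ_1 - Δ_0) = -12
  2·m_1 + 8·m_2 + 2·m_3 = 6(Δ_2 - Δ_1) = 3
Clamped end conditions give two more equations: 2h_0·m_0 + h_0·m_1 = 6(Δ_0 - g'(0)) = -18 and h_2·m_2 + 2h_2·m_3 = 6(g'(6) - Δ_2) = 18.
Hence m_0 = -22/5, m_1 = -1/5, m_2 = -4/5, m_3 = 49/10.

4.9000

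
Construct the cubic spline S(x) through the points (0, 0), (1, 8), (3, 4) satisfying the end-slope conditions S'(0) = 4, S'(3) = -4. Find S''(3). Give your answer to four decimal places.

4.3333

Let m_i = S''(x_i). Step sizes h_i = 1, 2; slopes of the chords Δ_i = (y_(i+1) - y_i)/h_i = 8, -2.
  1·m_0 + 6·m_1 + 2·m_2 = 6(Δ_1 - Δ_0) = -60
Clamped end conditions give two more equations: 2h_0·m_0 + h_0·m_1 = 6(Δ_0 - S'(0)) = 24 and h_1·m_1 + 2h_1·m_2 = 6(S'(3) - Δ_1) = -12.
Hence m_0 = 58/3, m_1 = -44/3, m_2 = 13/3.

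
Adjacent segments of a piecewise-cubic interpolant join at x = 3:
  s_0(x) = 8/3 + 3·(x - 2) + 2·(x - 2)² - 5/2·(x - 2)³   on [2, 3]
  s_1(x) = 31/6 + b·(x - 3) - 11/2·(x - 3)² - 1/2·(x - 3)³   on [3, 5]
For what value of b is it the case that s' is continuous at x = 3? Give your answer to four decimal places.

-0.5000

s_0'(x) = 3 + 4·(x - 2) - 15/2·(x - 2)², so s_0'(3) = -1/2. On the right, s_1'(3) = b, so b = -1/2.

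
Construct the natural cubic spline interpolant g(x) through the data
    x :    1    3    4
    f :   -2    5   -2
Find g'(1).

Let M_i = g''(x_i). Step sizes h_i = 2, 1; slopes of the chords Δ_i = (y_(i+1) - y_i)/h_i = 7/2, -7.
  2·M_0 + 6·M_1 + 1·M_2 = 6(Δ_1 - Δ_0) = -63
Natural end conditions: M_0 = M_2 = 0.
Solving: M_0 = 0, M_1 = -21/2, M_2 = 0.
On [1, 3], g'(x) = b_0 + 2c_0·(x - 1) + 3d_0·(x - 1)² with b_0 = Δ_0 - h_0(2M_0 + M_1)/6 = 7, c_0 = M_0/2 = 0, d_0 = (M_1 - M_0)/(6h_0) = -7/8. So g'(1) = 7.

7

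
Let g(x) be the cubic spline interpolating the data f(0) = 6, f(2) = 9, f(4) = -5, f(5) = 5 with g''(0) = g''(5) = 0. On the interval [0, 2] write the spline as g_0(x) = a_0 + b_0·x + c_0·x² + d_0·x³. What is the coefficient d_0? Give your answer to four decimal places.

Put M_i = g'' at the i-th knot. Here h = (2, 2, 1) and Δ = (3/2, -7, 10), so the interior equations h_(i-1)·M_(i-1) + 2(h_(i-1)+h_i)·M_i + h_i·M_(i+1) = 6(Δ_i − Δ_(i-1)) read
  2·M_0 + 8·M_1 + 2·M_2 = 6(Δ_1 - Δ_0) = -51
  2·M_1 + 6·M_2 + 1·M_3 = 6(Δ_2 - Δ_1) = 102
Natural end conditions: M_0 = M_3 = 0.
Forward elimination and back-substitution give M_0 = 0, M_1 = -255/22, M_2 = 459/22, M_3 = 0.
On [0, 2], with g_0(x) = a_0 + b_0·x + c_0·x² + d_0·x³: c_0 = M_0/2 = 0, d_0 = (M_1 - M_0)/(6h_0) = -85/88, b_0 = Δ_0 - h_0(2M_0 + M_1)/6 = 59/11.

-0.9659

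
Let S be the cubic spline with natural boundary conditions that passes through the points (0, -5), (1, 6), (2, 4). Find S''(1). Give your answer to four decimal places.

Put m_i = S'' at the i-th knot. Here h = (1, 1) and Δ = (11, -2), so the interior equations h_(i-1)·m_(i-1) + 2(h_(i-1)+h_i)·m_i + h_i·m_(i+1) = 6(Δ_i − Δ_(i-1)) read
  1·m_0 + 4·m_1 + 1·m_2 = 6(Δ_1 - Δ_0) = -78
Natural end conditions: m_0 = m_2 = 0.
Solving the tridiagonal system: m_0 = 0, m_1 = -39/2, m_2 = 0.

-19.5000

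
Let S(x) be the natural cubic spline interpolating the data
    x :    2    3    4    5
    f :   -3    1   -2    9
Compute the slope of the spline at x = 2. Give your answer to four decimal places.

6.8000

With σ_i denoting the second derivative at x_i, h_i = 1, 1, 1, and Δ_i = (y_(i+1) − y_i)/h_i = 4, -3, 11:
  1·σ_0 + 4·σ_1 + 1·σ_2 = 6(Δ_1 - Δ_0) = -42
  1·σ_1 + 4·σ_2 + 1·σ_3 = 6(Δ_2 - Δ_1) = 84
Natural end conditions: σ_0 = σ_3 = 0.
Solving the tridiagonal system: σ_0 = 0, σ_1 = -84/5, σ_2 = 126/5, σ_3 = 0.
On [2, 3], S'(x) = b_0 + 2c_0·(x - 2) + 3d_0·(x - 2)² with b_0 = Δ_0 - h_0(2σ_0 + σ_1)/6 = 34/5, c_0 = σ_0/2 = 0, d_0 = (σ_1 - σ_0)/(6h_0) = -14/5. So S'(2) = 34/5.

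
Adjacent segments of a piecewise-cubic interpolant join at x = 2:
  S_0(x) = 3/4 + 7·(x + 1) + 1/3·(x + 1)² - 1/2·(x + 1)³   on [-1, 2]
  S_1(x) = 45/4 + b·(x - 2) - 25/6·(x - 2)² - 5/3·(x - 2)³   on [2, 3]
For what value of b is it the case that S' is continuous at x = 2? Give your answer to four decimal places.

-4.5000

S_0'(x) = 7 + 2/3·(x + 1) - 3/2·(x + 1)², so S_0'(2) = -9/2. On the right, S_1'(2) = b, so b = -9/2.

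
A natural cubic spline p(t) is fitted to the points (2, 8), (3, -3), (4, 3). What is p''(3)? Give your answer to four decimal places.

With M_i denoting the second derivative at x_i, h_i = 1, 1, and Δ_i = (y_(i+1) − y_i)/h_i = -11, 6:
  1·M_0 + 4·M_1 + 1·M_2 = 6(Δ_1 - Δ_0) = 102
Natural end conditions: M_0 = M_2 = 0.
Solving: M_0 = 0, M_1 = 51/2, M_2 = 0.

25.5000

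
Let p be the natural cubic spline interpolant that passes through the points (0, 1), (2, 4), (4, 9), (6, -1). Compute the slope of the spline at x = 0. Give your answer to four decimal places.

0.7333

Let M_i = p''(x_i). Step sizes h_i = 2, 2, 2; slopes of the chords Δ_i = (y_(i+1) - y_i)/h_i = 3/2, 5/2, -5.
  2·M_0 + 8·M_1 + 2·M_2 = 6(Δ_1 - Δ_0) = 6
  2·M_1 + 8·M_2 + 2·M_3 = 6(Δ_2 - Δ_1) = -45
Natural end conditions: M_0 = M_3 = 0.
Solving: M_0 = 0, M_1 = 23/10, M_2 = -31/5, M_3 = 0.
On [0, 2], p'(x) = b_0 + 2c_0·x + 3d_0·x² with b_0 = Δ_0 - h_0(2M_0 + M_1)/6 = 11/15, c_0 = M_0/2 = 0, d_0 = (M_1 - M_0)/(6h_0) = 23/120. So p'(0) = 11/15.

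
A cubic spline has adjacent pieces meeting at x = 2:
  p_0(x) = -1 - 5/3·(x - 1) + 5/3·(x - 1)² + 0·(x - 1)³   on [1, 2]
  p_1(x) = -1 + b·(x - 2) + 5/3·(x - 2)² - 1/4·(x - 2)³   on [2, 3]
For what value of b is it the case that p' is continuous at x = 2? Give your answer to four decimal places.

p_0'(x) = -5/3 + 10/3·(x - 1) + 0·(x - 1)², so p_0'(2) = 5/3. On the right, p_1'(2) = b, so b = 5/3.

1.6667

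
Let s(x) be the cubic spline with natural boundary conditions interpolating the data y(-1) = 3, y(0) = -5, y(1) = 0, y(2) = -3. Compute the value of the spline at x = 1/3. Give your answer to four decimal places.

-3.9259

Put m_i = s'' at the i-th knot. Here h = (1, 1, 1) and Δ = (-8, 5, -3), so the interior equations h_(i-1)·m_(i-1) + 2(h_(i-1)+h_i)·m_i + h_i·m_(i+1) = 6(Δ_i − Δ_(i-1)) read
  1·m_0 + 4·m_1 + 1·m_2 = 6(Δ_1 - Δ_0) = 78
  1·m_1 + 4·m_2 + 1·m_3 = 6(Δ_2 - Δ_1) = -48
Natural end conditions: m_0 = m_3 = 0.
Solving the tridiagonal system: m_0 = 0, m_1 = 24, m_2 = -18, m_3 = 0.
On [0, 1], s(x) = -5 + 0·x + 12·x² - 7·x³.
With x = 1/3: s(1/3) = -106/27.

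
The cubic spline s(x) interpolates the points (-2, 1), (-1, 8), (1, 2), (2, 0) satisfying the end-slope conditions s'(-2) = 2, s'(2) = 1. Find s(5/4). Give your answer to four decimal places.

0.9696

With M_i denoting the second derivative at x_i, h_i = 1, 2, 1, and Δ_i = (y_(i+1) − y_i)/h_i = 7, -3, -2:
  1·M_0 + 6·M_1 + 2·M_2 = 6(Δ_1 - Δ_0) = -60
  2·M_1 + 6·M_2 + 1·M_3 = 6(Δ_2 - Δ_1) = 6
Clamped end conditions give two more equations: 2h_0·M_0 + h_0·M_1 = 6(Δ_0 - s'(-2)) = 30 and h_2·M_2 + 2h_2·M_3 = 6(s'(2) - Δ_2) = 18.
Solving the tridiagonal system: M_0 = 796/35, M_1 = -542/35, M_2 = 178/35, M_3 = 226/35.
On [1, 2], s(x) = 2 - 167/35·(x - 1) + 89/35·(x - 1)² + 8/35·(x - 1)³.
With (x - 1) = 1/4: s(5/4) = 543/560.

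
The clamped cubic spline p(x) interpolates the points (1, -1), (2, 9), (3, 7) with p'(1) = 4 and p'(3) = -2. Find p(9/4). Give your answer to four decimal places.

Put M_i = p'' at the i-th knot. Here h = (1, 1) and Δ = (10, -2), so the interior equations h_(i-1)·M_(i-1) + 2(h_(i-1)+h_i)·M_i + h_i·M_(i+1) = 6(Δ_i − Δ_(i-1)) read
  1·M_0 + 4·M_1 + 1·M_2 = 6(Δ_1 - Δ_0) = -72
Clamped end conditions give two more equations: 2h_0·M_0 + h_0·M_1 = 6(Δ_0 - p'(1)) = 36 and h_1·M_1 + 2h_1·M_2 = 6(p'(3) - Δ_1) = 0.
Forward elimination and back-substitution give M_0 = 33, M_1 = -30, M_2 = 15.
On [2, 3], p(x) = 9 + 11/2·(x - 2) - 15·(x - 2)² + 15/2·(x - 2)³.
With (x - 2) = 1/4: p(9/4) = 1223/128.

9.5547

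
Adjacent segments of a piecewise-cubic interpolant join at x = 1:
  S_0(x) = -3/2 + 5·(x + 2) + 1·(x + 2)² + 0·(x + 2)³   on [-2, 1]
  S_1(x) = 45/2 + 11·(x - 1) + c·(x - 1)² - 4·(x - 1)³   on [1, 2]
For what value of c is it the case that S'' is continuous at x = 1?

S_0''(x) = 2 + 0·(x + 2), so S_0''(1) = 2. On the right, S_1''(1) = 2c, so c = 1.

1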